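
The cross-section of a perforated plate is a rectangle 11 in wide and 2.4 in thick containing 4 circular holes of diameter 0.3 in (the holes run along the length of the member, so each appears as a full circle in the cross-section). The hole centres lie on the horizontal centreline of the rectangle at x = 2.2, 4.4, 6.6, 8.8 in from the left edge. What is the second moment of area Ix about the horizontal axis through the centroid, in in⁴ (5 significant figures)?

Treat the section as a set of non-overlapping primitives; coordinates are from the bounding-box lower-left.
Plate: 11 × 2.4, A = 26.4 in², y = 1.2 in, Ī = 12.672 in⁴.
Hole 1 (subtracted): ⌀0.3, A = 0.07068583 in², y = 1.2 in, Ī = 0.0003976078 in⁴.
Hole 2 (subtracted): ⌀0.3, A = 0.07068583 in², y = 1.2 in, Ī = 0.0003976078 in⁴.
Hole 3 (subtracted): ⌀0.3, A = 0.07068583 in², y = 1.2 in, Ī = 0.0003976078 in⁴.
Hole 4 (subtracted): ⌀0.3, A = 0.07068583 in², y = 1.2 in, Ī = 0.0003976078 in⁴.
By symmetry the centroid is at mid-height, ȳ = 1.2 in.
All pieces are centred on the horizontal axis through the centroid, so I = ΣĪ (holes subtracted) = 12.67041 in⁴.

Ix ≈ 12.670 in⁴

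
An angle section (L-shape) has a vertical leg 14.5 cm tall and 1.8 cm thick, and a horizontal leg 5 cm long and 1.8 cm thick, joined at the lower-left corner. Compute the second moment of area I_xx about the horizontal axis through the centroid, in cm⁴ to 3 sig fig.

I_xx ≈ 649 cm⁴

Break the section into simple shapes (no overlaps), measuring from the bottom-left corner of the bounding box.
Vertical leg: 1.8 × 14.5, A = 26.1 cm², y = 7.25 cm, Ī = 457.29 cm⁴.
Horizontal leg (remainder): 3.2 × 1.8, A = 5.76 cm², y = 0.9 cm, Ī = 1.5552 cm⁴.
Centroid: ȳ = ΣA·y / ΣA = 6.102 cm.
Transfer each piece to the horizontal axis through the centroid using Ī + A·d² with d = y − 6.102:
  vertical leg: d = 1.148 cm → contributes +491.69 cm⁴
  horizontal leg (remainder): d = -5.202 cm → contributes +157.42 cm⁴
Total I = 649.12 cm⁴.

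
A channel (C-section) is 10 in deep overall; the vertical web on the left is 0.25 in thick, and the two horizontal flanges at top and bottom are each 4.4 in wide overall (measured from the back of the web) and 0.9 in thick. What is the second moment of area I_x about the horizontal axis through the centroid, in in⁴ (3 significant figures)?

Split into non-overlapping primitives; take the origin at the lower-left of the bounding box.
Web: 0.25 × 10, A = 2.5 in², y = 5 in, Ī = 20.833 in⁴.
Top flange (beyond web): 4.15 × 0.9, A = 3.735 in², y = 9.55 in, Ī = 0.25211 in⁴.
Bottom flange (beyond web): 4.15 × 0.9, A = 3.735 in², y = 0.45 in, Ī = 0.25211 in⁴.
By symmetry the centroid is at mid-height, ȳ = 5 in.
Transfer each piece to the horizontal axis through the centroid using Ī + A·d² with d = y − 5:
  web: d = 0 in → contributes +20.833 in⁴
  top flange (beyond web): d = 4.55 in → contributes +77.576 in⁴
  bottom flange (beyond web): d = -4.55 in → contributes +77.576 in⁴
Total I = 175.99 in⁴.

I_x ≈ 176 in⁴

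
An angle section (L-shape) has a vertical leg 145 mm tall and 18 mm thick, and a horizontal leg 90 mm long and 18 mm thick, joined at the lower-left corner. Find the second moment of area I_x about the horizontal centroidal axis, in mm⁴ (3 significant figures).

I_x ≈ 8.10 × 10⁶ mm⁴

Split into non-overlapping primitives; take the origin at the lower-left of the bounding box.
Vertical leg: 18 × 145, A = 2 610 mm², y = 72.5 mm, Ī = 4 572 938 mm⁴.
Horizontal leg (remainder): 72 × 18, A = 1 296 mm², y = 9 mm, Ī = 34 992 mm⁴.
Centroid: ȳ = ΣA·y / ΣA = 51.431 mm.
Transfer each piece to the horizontal centroidal axis using Ī + A·d² with d = y − 51.431:
  vertical leg: d = 21.069 mm → contributes +5 731 537 mm⁴
  horizontal leg (remainder): d = -42.431 mm → contributes +2 368 283 mm⁴
Total I = 8 099 821 mm⁴.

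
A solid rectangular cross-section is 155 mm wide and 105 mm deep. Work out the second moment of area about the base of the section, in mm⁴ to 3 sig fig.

The section: 155 × 105, A = 16 275 mm², y = 52.5 mm, Ī = 14 952 656 mm⁴.
Transfer it to a horizontal axis along the bottom face using Ī + A·d² with d = y − 0:
  the section: d = 52.5 mm → contributes +59 810 625 mm⁴
Total I = 59 810 625 mm⁴.

I_base ≈ 5.98 × 10⁷ mm⁴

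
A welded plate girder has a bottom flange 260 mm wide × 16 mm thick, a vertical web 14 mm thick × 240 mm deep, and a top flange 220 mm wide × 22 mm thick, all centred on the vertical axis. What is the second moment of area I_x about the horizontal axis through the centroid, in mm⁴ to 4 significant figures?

Split into non-overlapping primitives; take the origin at the lower-left of the bounding box.
Bottom plate: 260 × 16, A = 4 160 mm², y = 8 mm, Ī = 88746.7 mm⁴.
Web plate: 14 × 240, A = 3 360 mm², y = 136 mm, Ī = 16 128 000 mm⁴.
Top plate: 220 × 22, A = 4 840 mm², y = 267 mm, Ī = 195 213 mm⁴.
Centroid: ȳ = ΣA·y / ΣA = 144.217 mm.
Transfer each piece to the horizontal axis through the centroid using Ī + A·d² with d = y − 144.217:
  bottom plate: d = -136.217 mm → contributes +77 277 648 mm⁴
  web plate: d = -8.21683 mm → contributes +16 354 855 mm⁴
  top plate: d = 122.783 mm → contributes +73 161 636 mm⁴
Total I = 166 794 139 mm⁴.

I_x ≈ 1.668 × 10⁸ mm⁴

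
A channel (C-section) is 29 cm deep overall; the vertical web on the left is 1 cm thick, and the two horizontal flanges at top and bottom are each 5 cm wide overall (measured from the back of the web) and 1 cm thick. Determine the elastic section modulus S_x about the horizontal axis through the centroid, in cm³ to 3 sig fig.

Split into non-overlapping primitives; take the origin at the lower-left of the bounding box.
Web: 1 × 29, A = 29 cm², y = 14.5 cm, Ī = 2032.4 cm⁴.
Top flange (beyond web): 4 × 1, A = 4 cm², y = 28.5 cm, Ī = 0.33333 cm⁴.
Bottom flange (beyond web): 4 × 1, A = 4 cm², y = 0.5 cm, Ī = 0.33333 cm⁴.
By symmetry the centroid is at mid-height, ȳ = 14.5 cm.
Transfer each piece to the horizontal axis through the centroid using Ī + A·d² with d = y − 14.5:
  web: d = 0 cm → contributes +2032.4 cm⁴
  top flange (beyond web): d = 14 cm → contributes +784.33 cm⁴
  bottom flange (beyond web): d = -14 cm → contributes +784.33 cm⁴
Total I = 3601.1 cm⁴.
Extreme fibre distance c = 14.5 cm; S = I/c = 248.35 cm³.

S_x ≈ 248 cm³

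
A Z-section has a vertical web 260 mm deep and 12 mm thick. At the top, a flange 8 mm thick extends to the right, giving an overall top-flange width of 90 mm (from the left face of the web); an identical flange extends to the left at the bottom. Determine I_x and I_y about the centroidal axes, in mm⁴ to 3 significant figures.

Decompose the section into non-overlapping parts with the origin at the bottom-left of its bounding rectangle.
Web: 12 × 260, A = 3 120 mm², y = 130 mm, Ī = 17 576 000 mm⁴.
Top flange (beyond web): 78 × 8, A = 624 mm², y = 256 mm, Ī = 3 328 mm⁴.
Bottom flange (beyond web): 78 × 8, A = 624 mm², y = 4 mm, Ī = 3 328 mm⁴.
Centroid: ȳ = ΣA·y / ΣA = 130 mm.
Transfer each piece to the centroidal x-axis using Ī + A·d² with d = y − 130:
  web: d = 0 mm → contributes +17 576 000 mm⁴
  top flange (beyond web): d = 126 mm → contributes +9 909 952 mm⁴
  bottom flange (beyond web): d = -126 mm → contributes +9 909 952 mm⁴
Total I = 37 395 904 mm⁴.
For the y-axis: x̄ = 84 mm.
Repeating about the centroidal y-axis gives I_y = 3 197 376 mm⁴.

I_x ≈ 3.74 × 10⁷ mm⁴, I_y ≈ 3.20 × 10⁶ mm⁴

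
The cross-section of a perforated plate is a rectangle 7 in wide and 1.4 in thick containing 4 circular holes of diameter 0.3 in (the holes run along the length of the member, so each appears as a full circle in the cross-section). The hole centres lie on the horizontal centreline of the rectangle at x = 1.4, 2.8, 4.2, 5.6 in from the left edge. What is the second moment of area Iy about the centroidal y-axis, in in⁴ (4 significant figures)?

Iy ≈ 39.32 in⁴

Split into non-overlapping primitives; take the origin at the lower-left of the bounding box.
Plate: 7 × 1.4, A = 9.8 in², x = 3.5 in, Ī = 40.0167 in⁴.
Hole 1 (subtracted): ⌀0.3, A = 0.0706858 in², x = 1.4 in, Ī = 0.000397608 in⁴.
Hole 2 (subtracted): ⌀0.3, A = 0.0706858 in², x = 2.8 in, Ī = 0.000397608 in⁴.
Hole 3 (subtracted): ⌀0.3, A = 0.0706858 in², x = 4.2 in, Ī = 0.000397608 in⁴.
Hole 4 (subtracted): ⌀0.3, A = 0.0706858 in², x = 5.6 in, Ī = 0.000397608 in⁴.
By symmetry the centroid is at mid-width, x̄ = 3.5 in.
Transfer each piece to the centroidal y-axis using Ī + A·d² with d = x − 3.5:
  plate: d = 0 in → contributes +40.0167 in⁴
  hole 1: d = -2.1 in → contributes −0.312122 in⁴
  hole 2: d = -0.7 in → contributes −0.0350337 in⁴
  hole 3: d = 0.7 in → contributes −0.0350337 in⁴
  hole 4: d = 2.1 in → contributes −0.312122 in⁴
Total I = 39.3224 in⁴.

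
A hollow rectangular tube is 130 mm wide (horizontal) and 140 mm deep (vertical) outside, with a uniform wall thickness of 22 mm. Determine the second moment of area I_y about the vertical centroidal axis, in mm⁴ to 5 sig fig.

Break the section into simple shapes (no overlaps), measuring from the bottom-left corner of the bounding box.
Outer rectangle: 130 × 140, A = 18 200 mm², x = 65 mm, Ī = 25 631 667 mm⁴.
Inner void (subtracted): 86 × 96, A = 8 256 mm², x = 65 mm, Ī = 5 088 448 mm⁴.
By symmetry the centroid is at mid-width, x̄ = 65 mm.
All pieces are centred on the vertical centroidal axis, so I = ΣĪ (holes subtracted) = 20 543 219 mm⁴.

I_y ≈ 2.0543 × 10⁷ mm⁴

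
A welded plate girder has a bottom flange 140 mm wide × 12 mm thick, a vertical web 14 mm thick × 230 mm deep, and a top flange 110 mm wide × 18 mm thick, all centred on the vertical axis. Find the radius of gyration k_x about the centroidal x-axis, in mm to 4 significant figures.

k_x ≈ 100.2 mm

Decompose the section into non-overlapping parts with the origin at the bottom-left of its bounding rectangle.
Bottom plate: 140 × 12, A = 1 680 mm², y = 6 mm, Ī = 20 160 mm⁴.
Web plate: 14 × 230, A = 3 220 mm², y = 127 mm, Ī = 14 194 833 mm⁴.
Top plate: 110 × 18, A = 1 980 mm², y = 251 mm, Ī = 53 460 mm⁴.
Centroid: ȳ = ΣA·y / ΣA = 133.14 mm.
Transfer each piece to the centroidal x-axis using Ī + A·d² with d = y − 133.14:
  bottom plate: d = -127.14 mm → contributes +27 176 455 mm⁴
  web plate: d = -6.13953 mm → contributes +14 316 208 mm⁴
  top plate: d = 117.86 mm → contributes +27 557 817 mm⁴
Total I = 69 050 479 mm⁴.
Radius of gyration: k = √(I/A) = √(69 050 479 / 6 880) = 100.182 mm.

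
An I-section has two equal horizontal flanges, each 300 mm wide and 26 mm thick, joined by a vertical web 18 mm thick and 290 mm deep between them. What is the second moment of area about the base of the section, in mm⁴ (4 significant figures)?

Treat the section as a set of non-overlapping primitives; coordinates are from the bounding-box lower-left.
Bottom flange: 300 × 26, A = 7 800 mm², y = 13 mm, Ī = 439 400 mm⁴.
Web: 18 × 290, A = 5 220 mm², y = 171 mm, Ī = 36 583 500 mm⁴.
Top flange: 300 × 26, A = 7 800 mm², y = 329 mm, Ī = 439 400 mm⁴.
Transfer each piece to the bottom edge using Ī + A·d² with d = y − 0:
  bottom flange: d = 13 mm → contributes +1 757 600 mm⁴
  web: d = 171 mm → contributes +189 221 520 mm⁴
  top flange: d = 329 mm → contributes +844 719 200 mm⁴
Total I = 1 035 698 320 mm⁴.

I_base ≈ 1.036 × 10⁹ mm⁴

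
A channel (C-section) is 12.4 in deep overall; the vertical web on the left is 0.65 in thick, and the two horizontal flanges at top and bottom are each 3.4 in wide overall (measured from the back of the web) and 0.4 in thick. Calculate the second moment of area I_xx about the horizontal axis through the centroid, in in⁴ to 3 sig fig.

Break the section into simple shapes (no overlaps), measuring from the bottom-left corner of the bounding box.
Web: 0.65 × 12.4, A = 8.06 in², y = 6.2 in, Ī = 103.28 in⁴.
Top flange (beyond web): 2.75 × 0.4, A = 1.1 in², y = 12.2 in, Ī = 0.014667 in⁴.
Bottom flange (beyond web): 2.75 × 0.4, A = 1.1 in², y = 0.2 in, Ī = 0.014667 in⁴.
By symmetry the centroid is at mid-height, ȳ = 6.2 in.
Transfer each piece to the horizontal axis through the centroid using Ī + A·d² with d = y − 6.2:
  web: d = 0 in → contributes +103.28 in⁴
  top flange (beyond web): d = 6 in → contributes +39.615 in⁴
  bottom flange (beyond web): d = -6 in → contributes +39.615 in⁴
Total I = 182.5 in⁴.

I_xx ≈ 183 in⁴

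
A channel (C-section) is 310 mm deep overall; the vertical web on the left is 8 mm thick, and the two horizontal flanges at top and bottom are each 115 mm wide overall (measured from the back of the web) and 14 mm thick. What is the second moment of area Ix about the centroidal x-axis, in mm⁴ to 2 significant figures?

Decompose the section into non-overlapping parts with the origin at the bottom-left of its bounding rectangle.
Web: 8 × 310, A = 2 480 mm², y = 155 mm, Ī = 19 860 667 mm⁴.
Top flange (beyond web): 107 × 14, A = 1 498 mm², y = 303 mm, Ī = 24 467 mm⁴.
Bottom flange (beyond web): 107 × 14, A = 1 498 mm², y = 7 mm, Ī = 24 467 mm⁴.
By symmetry the centroid is at mid-height, ȳ = 155 mm.
Transfer each piece to the centroidal x-axis using Ī + A·d² with d = y − 155:
  web: d = 0 mm → contributes +19 860 667 mm⁴
  top flange (beyond web): d = 148 mm → contributes +32 836 659 mm⁴
  bottom flange (beyond web): d = -148 mm → contributes +32 836 659 mm⁴
Total I = 85 533 985 mm⁴.

Ix ≈ 8.6 × 10⁷ mm⁴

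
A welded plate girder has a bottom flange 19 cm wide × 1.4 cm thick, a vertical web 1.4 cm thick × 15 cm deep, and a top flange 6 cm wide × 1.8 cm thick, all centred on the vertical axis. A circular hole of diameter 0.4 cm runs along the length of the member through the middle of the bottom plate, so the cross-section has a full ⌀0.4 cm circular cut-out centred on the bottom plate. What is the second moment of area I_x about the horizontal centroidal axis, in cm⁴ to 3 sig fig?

I_x ≈ 2670 cm⁴

Decompose the section into non-overlapping parts with the origin at the bottom-left of its bounding rectangle.
Bottom plate: 19 × 1.4, A = 26.6 cm², y = 0.7 cm, Ī = 4.3447 cm⁴.
Web plate: 1.4 × 15, A = 21 cm², y = 8.9 cm, Ī = 393.75 cm⁴.
Top plate: 6 × 1.8, A = 10.8 cm², y = 17.3 cm, Ī = 2.916 cm⁴.
Hole (subtracted): ⌀0.4, A = 0.12566 cm², y = 0.7 cm, Ī = 0.0012566 cm⁴.
Centroid: ȳ = ΣA·y / ΣA = 6.7315 cm.
Transfer each piece to the horizontal centroidal axis using Ī + A·d² with d = y − 6.7315:
  bottom plate: d = -6.0315 cm → contributes +972.02 cm⁴
  web plate: d = 2.1685 cm → contributes +492.5 cm⁴
  top plate: d = 10.569 cm → contributes +1209.2 cm⁴
  hole: d = -6.0315 cm → contributes −4.5727 cm⁴
Total I = 2669.2 cm⁴.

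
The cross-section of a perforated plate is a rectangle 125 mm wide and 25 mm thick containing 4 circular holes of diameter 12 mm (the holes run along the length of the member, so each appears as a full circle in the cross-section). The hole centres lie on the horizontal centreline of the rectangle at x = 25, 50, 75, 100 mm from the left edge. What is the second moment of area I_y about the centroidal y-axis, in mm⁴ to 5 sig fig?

Break the section into simple shapes (no overlaps), measuring from the bottom-left corner of the bounding box.
Plate: 125 × 25, A = 3 125 mm², x = 62.5 mm, Ī = 4 069 010 mm⁴.
Hole 1 (subtracted): ⌀12, A = 113.0973 mm², x = 25 mm, Ī = 1017.876 mm⁴.
Hole 2 (subtracted): ⌀12, A = 113.0973 mm², x = 50 mm, Ī = 1017.876 mm⁴.
Hole 3 (subtracted): ⌀12, A = 113.0973 mm², x = 75 mm, Ī = 1017.876 mm⁴.
Hole 4 (subtracted): ⌀12, A = 113.0973 mm², x = 100 mm, Ī = 1017.876 mm⁴.
By symmetry the centroid is at mid-width, x̄ = 62.5 mm.
Transfer each piece to the centroidal y-axis using Ī + A·d² with d = x − 62.5:
  plate: d = 0 mm → contributes +4 069 010 mm⁴
  hole 1: d = -37.5 mm → contributes −160 061 mm⁴
  hole 2: d = -12.5 mm → contributes −18689.33 mm⁴
  hole 3: d = 12.5 mm → contributes −18689.33 mm⁴
  hole 4: d = 37.5 mm → contributes −160 061 mm⁴
Total I = 3 711 510 mm⁴.

I_y ≈ 3.7115 × 10⁶ mm⁴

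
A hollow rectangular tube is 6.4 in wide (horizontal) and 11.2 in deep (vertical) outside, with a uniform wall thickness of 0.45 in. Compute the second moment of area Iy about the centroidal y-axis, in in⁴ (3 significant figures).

Split into non-overlapping primitives; take the origin at the lower-left of the bounding box.
Outer rectangle: 6.4 × 11.2, A = 71.68 in², x = 3.2 in, Ī = 244.67 in⁴.
Inner void (subtracted): 5.5 × 10.3, A = 56.65 in², x = 3.2 in, Ī = 142.81 in⁴.
By symmetry the centroid is at mid-width, x̄ = 3.2 in.
All pieces are centred on the centroidal y-axis, so I = ΣĪ (holes subtracted) = 101.86 in⁴.

Iy ≈ 102 in⁴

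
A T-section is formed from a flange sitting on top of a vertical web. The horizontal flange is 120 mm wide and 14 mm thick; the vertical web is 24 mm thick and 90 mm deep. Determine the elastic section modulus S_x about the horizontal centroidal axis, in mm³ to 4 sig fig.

Decompose the section into non-overlapping parts with the origin at the bottom-left of its bounding rectangle.
Flange: 120 × 14, A = 1 680 mm², y = 97 mm, Ī = 27 440 mm⁴.
Web: 24 × 90, A = 2 160 mm², y = 45 mm, Ī = 1 458 000 mm⁴.
Centroid: ȳ = ΣA·y / ΣA = 67.75 mm.
Transfer each piece to the horizontal centroidal axis using Ī + A·d² with d = y − 67.75:
  flange: d = 29.25 mm → contributes +1 464 785 mm⁴
  web: d = -22.75 mm → contributes +2 575 935 mm⁴
Total I = 4 040 720 mm⁴.
Extreme fibre distance c = 67.75 mm; S = I/c = 59641.6 mm³.

S_x ≈ 5.964 × 10⁴ mm³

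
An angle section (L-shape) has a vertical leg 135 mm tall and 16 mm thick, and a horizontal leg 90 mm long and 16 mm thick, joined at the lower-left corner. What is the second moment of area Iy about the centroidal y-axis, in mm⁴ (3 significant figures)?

Iy ≈ 2.14 × 10⁶ mm⁴

Break the section into simple shapes (no overlaps), measuring from the bottom-left corner of the bounding box.
Vertical leg: 16 × 135, A = 2 160 mm², x = 8 mm, Ī = 46 080 mm⁴.
Horizontal leg (remainder): 74 × 16, A = 1 184 mm², x = 53 mm, Ī = 540 299 mm⁴.
Centroid: x̄ = ΣA·x / ΣA = 23.933 mm.
Transfer each piece to the centroidal y-axis using Ī + A·d² with d = x − 23.933:
  vertical leg: d = -15.933 mm → contributes +594 420 mm⁴
  horizontal leg (remainder): d = 29.067 mm → contributes +1 540 648 mm⁴
Total I = 2 135 068 mm⁴.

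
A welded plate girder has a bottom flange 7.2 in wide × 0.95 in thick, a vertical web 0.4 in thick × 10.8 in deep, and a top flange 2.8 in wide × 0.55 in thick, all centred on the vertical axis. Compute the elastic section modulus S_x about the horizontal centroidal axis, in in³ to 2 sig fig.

Break the section into simple shapes (no overlaps), measuring from the bottom-left corner of the bounding box.
Bottom plate: 7.2 × 0.95, A = 6.84 in², y = 0.475 in, Ī = 0.5144 in⁴.
Web plate: 0.4 × 10.8, A = 4.32 in², y = 6.35 in, Ī = 41.99 in⁴.
Top plate: 2.8 × 0.55, A = 1.54 in², y = 12.03 in, Ī = 0.03882 in⁴.
Centroid: ȳ = ΣA·y / ΣA = 3.874 in.
Transfer each piece to the horizontal centroidal axis using Ī + A·d² with d = y − 3.874:
  bottom plate: d = -3.399 in → contributes +79.54 in⁴
  web plate: d = 2.476 in → contributes +68.47 in⁴
  top plate: d = 8.151 in → contributes +102.4 in⁴
Total I = 250.4 in⁴.
Extreme fibre distance c = 8.426 in; S = I/c = 29.71 in³.

S_x ≈ 30 in³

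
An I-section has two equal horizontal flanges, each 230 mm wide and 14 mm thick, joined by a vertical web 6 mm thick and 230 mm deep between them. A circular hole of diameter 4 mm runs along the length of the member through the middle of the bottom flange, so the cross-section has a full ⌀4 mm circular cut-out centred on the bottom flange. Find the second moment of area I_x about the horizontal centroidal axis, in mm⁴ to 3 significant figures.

Decompose the section into non-overlapping parts with the origin at the bottom-left of its bounding rectangle.
Bottom flange: 230 × 14, A = 3 220 mm², y = 7 mm, Ī = 52 593 mm⁴.
Web: 6 × 230, A = 1 380 mm², y = 129 mm, Ī = 6 083 500 mm⁴.
Top flange: 230 × 14, A = 3 220 mm², y = 251 mm, Ī = 52 593 mm⁴.
Hole (subtracted): ⌀4, A = 12.566 mm², y = 7 mm, Ī = 12.566 mm⁴.
Centroid: ȳ = ΣA·y / ΣA = 129.2 mm.
Transfer each piece to the horizontal centroidal axis using Ī + A·d² with d = y − 129.2:
  bottom flange: d = -122.2 mm → contributes +48 133 477 mm⁴
  web: d = -0.19636 mm → contributes +6 083 553 mm⁴
  top flange: d = 121.8 mm → contributes +47 824 918 mm⁴
  hole: d = -122.2 mm → contributes −187 653 mm⁴
Total I = 101 854 295 mm⁴.

I_x ≈ 1.02 × 10⁸ mm⁴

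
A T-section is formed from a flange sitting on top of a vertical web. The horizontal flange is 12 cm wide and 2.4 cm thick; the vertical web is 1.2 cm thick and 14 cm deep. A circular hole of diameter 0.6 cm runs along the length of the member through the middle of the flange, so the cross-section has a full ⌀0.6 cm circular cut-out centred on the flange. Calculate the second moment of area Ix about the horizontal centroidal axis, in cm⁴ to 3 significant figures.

Ix ≈ 999 cm⁴

Break the section into simple shapes (no overlaps), measuring from the bottom-left corner of the bounding box.
Flange: 12 × 2.4, A = 28.8 cm², y = 15.2 cm, Ī = 13.824 cm⁴.
Web: 1.2 × 14, A = 16.8 cm², y = 7 cm, Ī = 274.4 cm⁴.
Hole (subtracted): ⌀0.6, A = 0.28274 cm², y = 15.2 cm, Ī = 0.0063617 cm⁴.
Centroid: ȳ = ΣA·y / ΣA = 12.16 cm.
Transfer each piece to the horizontal centroidal axis using Ī + A·d² with d = y − 12.16:
  flange: d = 3.0399 cm → contributes +279.96 cm⁴
  web: d = -5.1601 cm → contributes +721.73 cm⁴
  hole: d = 3.0399 cm → contributes −2.6192 cm⁴
Total I = 999.07 cm⁴.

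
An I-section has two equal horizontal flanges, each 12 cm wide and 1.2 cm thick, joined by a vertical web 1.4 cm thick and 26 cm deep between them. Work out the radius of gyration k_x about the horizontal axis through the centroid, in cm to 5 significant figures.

k_x ≈ 10.640 cm

Split into non-overlapping primitives; take the origin at the lower-left of the bounding box.
Bottom flange: 12 × 1.2, A = 14.4 cm², y = 0.6 cm, Ī = 1.728 cm⁴.
Web: 1.4 × 26, A = 36.4 cm², y = 14.2 cm, Ī = 2050.533 cm⁴.
Top flange: 12 × 1.2, A = 14.4 cm², y = 27.8 cm, Ī = 1.728 cm⁴.
By symmetry the centroid is at mid-height, ȳ = 14.2 cm.
Transfer each piece to the horizontal axis through the centroid using Ī + A·d² with d = y − 14.2:
  bottom flange: d = -13.6 cm → contributes +2665.152 cm⁴
  web: d = 0 cm → contributes +2050.533 cm⁴
  top flange: d = 13.6 cm → contributes +2665.152 cm⁴
Total I = 7380.837 cm⁴.
Radius of gyration: k = √(I/A) = √(7380.837 / 65.2) = 10.63969 cm.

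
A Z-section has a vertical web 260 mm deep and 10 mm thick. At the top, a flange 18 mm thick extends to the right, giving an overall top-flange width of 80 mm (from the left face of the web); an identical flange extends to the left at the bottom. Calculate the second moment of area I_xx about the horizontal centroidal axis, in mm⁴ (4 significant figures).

I_xx ≈ 5.161 × 10⁷ mm⁴

Decompose the section into non-overlapping parts with the origin at the bottom-left of its bounding rectangle.
Web: 10 × 260, A = 2 600 mm², y = 130 mm, Ī = 14 646 667 mm⁴.
Top flange (beyond web): 70 × 18, A = 1 260 mm², y = 251 mm, Ī = 34 020 mm⁴.
Bottom flange (beyond web): 70 × 18, A = 1 260 mm², y = 9 mm, Ī = 34 020 mm⁴.
Centroid: ȳ = ΣA·y / ΣA = 130 mm.
Transfer each piece to the horizontal centroidal axis using Ī + A·d² with d = y − 130:
  web: d = 0 mm → contributes +14 646 667 mm⁴
  top flange (beyond web): d = 121 mm → contributes +18 481 680 mm⁴
  bottom flange (beyond web): d = -121 mm → contributes +18 481 680 mm⁴
Total I = 51 610 027 mm⁴.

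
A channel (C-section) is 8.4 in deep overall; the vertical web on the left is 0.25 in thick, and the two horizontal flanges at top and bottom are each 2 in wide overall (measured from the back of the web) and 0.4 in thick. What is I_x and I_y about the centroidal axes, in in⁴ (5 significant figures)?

Break the section into simple shapes (no overlaps), measuring from the bottom-left corner of the bounding box.
Web: 0.25 × 8.4, A = 2.1 in², y = 4.2 in, Ī = 12.348 in⁴.
Top flange (beyond web): 1.75 × 0.4, A = 0.7 in², y = 8.2 in, Ī = 0.009333333 in⁴.
Bottom flange (beyond web): 1.75 × 0.4, A = 0.7 in², y = 0.2 in, Ī = 0.009333333 in⁴.
By symmetry the centroid is at mid-height, ȳ = 4.2 in.
Transfer each piece to the centroidal x-axis using Ī + A·d² with d = y − 4.2:
  web: d = 0 in → contributes +12.348 in⁴
  top flange (beyond web): d = 4 in → contributes +11.20933 in⁴
  bottom flange (beyond web): d = -4 in → contributes +11.20933 in⁴
Total I = 34.76667 in⁴.
For the y-axis: x̄ = 0.525 in.
Repeating about the centroidal y-axis gives I_y = 1.208229 in⁴.

I_x ≈ 34.767 in⁴, I_y ≈ 1.2082 in⁴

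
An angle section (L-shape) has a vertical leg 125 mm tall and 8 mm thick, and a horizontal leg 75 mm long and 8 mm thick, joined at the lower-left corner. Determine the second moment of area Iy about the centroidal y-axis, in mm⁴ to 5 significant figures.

Break the section into simple shapes (no overlaps), measuring from the bottom-left corner of the bounding box.
Vertical leg: 8 × 125, A = 1 000 mm², x = 4 mm, Ī = 5333.333 mm⁴.
Horizontal leg (remainder): 67 × 8, A = 536 mm², x = 41.5 mm, Ī = 200508.7 mm⁴.
Centroid: x̄ = ΣA·x / ΣA = 17.08594 mm.
Transfer each piece to the centroidal y-axis using Ī + A·d² with d = x − 17.08594:
  vertical leg: d = -13.08594 mm → contributes +176575.1 mm⁴
  horizontal leg (remainder): d = 24.41406 mm → contributes +519989.6 mm⁴
Total I = 696564.7 mm⁴.

Iy ≈ 6.9656 × 10⁵ mm⁴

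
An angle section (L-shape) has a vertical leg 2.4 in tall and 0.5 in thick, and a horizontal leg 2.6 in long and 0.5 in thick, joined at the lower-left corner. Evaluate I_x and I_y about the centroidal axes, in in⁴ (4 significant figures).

I_x ≈ 1.103 in⁴, I_y ≈ 1.357 in⁴

Treat the section as a set of non-overlapping primitives; coordinates are from the bounding-box lower-left.
Vertical leg: 0.5 × 2.4, A = 1.2 in², y = 1.2 in, Ī = 0.576 in⁴.
Horizontal leg (remainder): 2.1 × 0.5, A = 1.05 in², y = 0.25 in, Ī = 0.021875 in⁴.
Centroid: ȳ = ΣA·y / ΣA = 0.756667 in.
Transfer each piece to the centroidal x-axis using Ī + A·d² with d = y − 0.756667:
  vertical leg: d = 0.443333 in → contributes +0.811853 in⁴
  horizontal leg (remainder): d = -0.506667 in → contributes +0.291422 in⁴
Total I = 1.10328 in⁴.
For the y-axis: x̄ = 0.856667 in.
Repeating about the centroidal y-axis gives I_y = 1.35728 in⁴.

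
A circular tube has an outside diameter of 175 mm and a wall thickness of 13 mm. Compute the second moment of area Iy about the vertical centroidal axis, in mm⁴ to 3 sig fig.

Break the section into simple shapes (no overlaps), measuring from the bottom-left corner of the bounding box.
Outer circle: ⌀175, A = 24 053 mm², x = 87.5 mm, Ī = 46 038 598 mm⁴.
Bore (subtracted): ⌀149, A = 17 437 mm², x = 87.5 mm, Ī = 24 194 406 mm⁴.
By symmetry the centroid is at mid-width, x̄ = 87.5 mm.
All pieces are centred on the vertical centroidal axis, so I = ΣĪ (holes subtracted) = 21 844 192 mm⁴.

Iy ≈ 2.18 × 10⁷ mm⁴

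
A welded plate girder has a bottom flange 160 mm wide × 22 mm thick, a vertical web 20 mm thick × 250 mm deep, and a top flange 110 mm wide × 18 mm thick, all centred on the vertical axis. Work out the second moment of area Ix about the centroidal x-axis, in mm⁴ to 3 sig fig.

Ix ≈ 1.23 × 10⁸ mm⁴

Break the section into simple shapes (no overlaps), measuring from the bottom-left corner of the bounding box.
Bottom plate: 160 × 22, A = 3 520 mm², y = 11 mm, Ī = 141 973 mm⁴.
Web plate: 20 × 250, A = 5 000 mm², y = 147 mm, Ī = 26 041 667 mm⁴.
Top plate: 110 × 18, A = 1 980 mm², y = 281 mm, Ī = 53 460 mm⁴.
Centroid: ȳ = ΣA·y / ΣA = 126.68 mm.
Transfer each piece to the centroidal x-axis using Ī + A·d² with d = y − 126.68:
  bottom plate: d = -115.68 mm → contributes +47 243 027 mm⁴
  web plate: d = 20.324 mm → contributes +28 106 953 mm⁴
  top plate: d = 154.32 mm → contributes +47 208 820 mm⁴
Total I = 122 558 799 mm⁴.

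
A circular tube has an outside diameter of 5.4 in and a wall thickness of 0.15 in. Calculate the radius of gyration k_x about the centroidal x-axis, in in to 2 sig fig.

k_x ≈ 1.9 in

Split into non-overlapping primitives; take the origin at the lower-left of the bounding box.
Outer circle: ⌀5.4, A = 22.9 in², y = 2.7 in, Ī = 41.74 in⁴.
Bore (subtracted): ⌀5.1, A = 20.43 in², y = 2.7 in, Ī = 33.21 in⁴.
By symmetry the centroid is at mid-height, ȳ = 2.7 in.
All pieces are centred on the centroidal x-axis, so I = ΣĪ (holes subtracted) = 8.531 in⁴.
Radius of gyration: k = √(I/A) = √(8.531 / 2.474) = 1.857 in.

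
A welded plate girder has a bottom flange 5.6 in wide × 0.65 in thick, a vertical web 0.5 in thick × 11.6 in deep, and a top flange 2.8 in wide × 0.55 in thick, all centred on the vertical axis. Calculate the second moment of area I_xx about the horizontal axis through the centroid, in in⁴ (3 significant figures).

Break the section into simple shapes (no overlaps), measuring from the bottom-left corner of the bounding box.
Bottom plate: 5.6 × 0.65, A = 3.64 in², y = 0.325 in, Ī = 0.12816 in⁴.
Web plate: 0.5 × 11.6, A = 5.8 in², y = 6.45 in, Ī = 65.037 in⁴.
Top plate: 2.8 × 0.55, A = 1.54 in², y = 12.525 in, Ī = 0.038821 in⁴.
Centroid: ȳ = ΣA·y / ΣA = 5.2715 in.
Transfer each piece to the horizontal axis through the centroid using Ī + A·d² with d = y − 5.2715:
  bottom plate: d = -4.9465 in → contributes +89.193 in⁴
  web plate: d = 1.1785 in → contributes +73.092 in⁴
  top plate: d = 7.2535 in → contributes +81.062 in⁴
Total I = 243.35 in⁴.

I_xx ≈ 243 in⁴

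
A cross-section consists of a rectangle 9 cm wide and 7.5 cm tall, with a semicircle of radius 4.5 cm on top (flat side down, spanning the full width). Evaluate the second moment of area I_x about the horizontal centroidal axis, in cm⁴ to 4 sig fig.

Treat the section as a set of non-overlapping primitives; coordinates are from the bounding-box lower-left.
Rectangular body: 9 × 7.5, A = 67.5 cm², y = 3.75 cm, Ī = 316.406 cm⁴.
Semicircular cap: semicircle r = 4.5, A = 31.8086 cm², y = 9.40986 cm, Ī = 45.0072 cm⁴.
Centroid: ȳ = ΣA·y / ΣA = 5.56286 cm.
Transfer each piece to the horizontal centroidal axis using Ī + A·d² with d = y − 5.56286:
  rectangular body: d = -1.81286 cm → contributes +538.242 cm⁴
  semicircular cap: d = 3.847 cm → contributes +515.757 cm⁴
Total I = 1 054 cm⁴.

I_x ≈ 1054 cm⁴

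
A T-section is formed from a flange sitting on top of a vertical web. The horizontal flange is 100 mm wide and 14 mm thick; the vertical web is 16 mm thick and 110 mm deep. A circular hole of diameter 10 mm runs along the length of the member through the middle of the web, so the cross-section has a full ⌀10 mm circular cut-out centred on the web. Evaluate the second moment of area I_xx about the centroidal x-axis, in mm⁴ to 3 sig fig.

Break the section into simple shapes (no overlaps), measuring from the bottom-left corner of the bounding box.
Flange: 100 × 14, A = 1 400 mm², y = 117 mm, Ī = 22 867 mm⁴.
Web: 16 × 110, A = 1 760 mm², y = 55 mm, Ī = 1 774 667 mm⁴.
Hole (subtracted): ⌀10, A = 78.54 mm², y = 55 mm, Ī = 490.87 mm⁴.
Centroid: ȳ = ΣA·y / ΣA = 83.168 mm.
Transfer each piece to the centroidal x-axis using Ī + A·d² with d = y − 83.168:
  flange: d = 33.832 mm → contributes +1 625 269 mm⁴
  web: d = -28.168 mm → contributes +3 171 160 mm⁴
  hole: d = -28.168 mm → contributes −62 809 mm⁴
Total I = 4 733 620 mm⁴.

I_xx ≈ 4.73 × 10⁶ mm⁴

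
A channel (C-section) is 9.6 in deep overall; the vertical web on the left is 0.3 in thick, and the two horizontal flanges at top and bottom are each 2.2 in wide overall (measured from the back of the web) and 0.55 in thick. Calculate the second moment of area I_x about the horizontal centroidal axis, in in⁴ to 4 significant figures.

I_x ≈ 64.97 in⁴

Decompose the section into non-overlapping parts with the origin at the bottom-left of its bounding rectangle.
Web: 0.3 × 9.6, A = 2.88 in², y = 4.8 in, Ī = 22.1184 in⁴.
Top flange (beyond web): 1.9 × 0.55, A = 1.045 in², y = 9.325 in, Ī = 0.0263427 in⁴.
Bottom flange (beyond web): 1.9 × 0.55, A = 1.045 in², y = 0.275 in, Ī = 0.0263427 in⁴.
By symmetry the centroid is at mid-height, ȳ = 4.8 in.
Transfer each piece to the horizontal centroidal axis using Ī + A·d² with d = y − 4.8:
  web: d = 0 in → contributes +22.1184 in⁴
  top flange (beyond web): d = 4.525 in → contributes +21.4234 in⁴
  bottom flange (beyond web): d = -4.525 in → contributes +21.4234 in⁴
Total I = 64.9651 in⁴.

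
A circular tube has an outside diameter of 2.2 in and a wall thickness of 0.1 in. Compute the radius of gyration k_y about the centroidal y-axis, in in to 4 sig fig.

Break the section into simple shapes (no overlaps), measuring from the bottom-left corner of the bounding box.
Outer circle: ⌀2.2, A = 3.80133 in², x = 1.1 in, Ī = 1.1499 in⁴.
Bore (subtracted): ⌀2, A = 3.14159 in², x = 1.1 in, Ī = 0.785398 in⁴.
By symmetry the centroid is at mid-width, x̄ = 1.1 in.
All pieces are centred on the centroidal y-axis, so I = ΣĪ (holes subtracted) = 0.364503 in⁴.
Radius of gyration: k = √(I/A) = √(0.364503 / 0.659734) = 0.743303 in.

k_y ≈ 0.7433 in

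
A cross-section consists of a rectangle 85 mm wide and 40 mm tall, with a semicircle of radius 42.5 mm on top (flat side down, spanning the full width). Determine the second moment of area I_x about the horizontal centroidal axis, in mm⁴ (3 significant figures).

I_x ≈ 3.05 × 10⁶ mm⁴

Treat the section as a set of non-overlapping primitives; coordinates are from the bounding-box lower-left.
Rectangular body: 85 × 40, A = 3 400 mm², y = 20 mm, Ī = 453 333 mm⁴.
Semicircular cap: semicircle r = 42.5, A = 2837.3 mm², y = 58.038 mm, Ī = 358 086 mm⁴.
Centroid: ȳ = ΣA·y / ΣA = 37.303 mm.
Transfer each piece to the horizontal centroidal axis using Ī + A·d² with d = y − 37.303:
  rectangular body: d = -17.303 mm → contributes +1 471 252 mm⁴
  semicircular cap: d = 20.735 mm → contributes +1 577 903 mm⁴
Total I = 3 049 155 mm⁴.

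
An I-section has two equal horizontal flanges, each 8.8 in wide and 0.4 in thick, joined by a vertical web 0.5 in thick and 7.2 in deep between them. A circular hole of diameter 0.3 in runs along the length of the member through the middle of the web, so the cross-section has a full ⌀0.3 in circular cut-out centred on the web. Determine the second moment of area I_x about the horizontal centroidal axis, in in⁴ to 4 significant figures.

Split into non-overlapping primitives; take the origin at the lower-left of the bounding box.
Bottom flange: 8.8 × 0.4, A = 3.52 in², y = 0.2 in, Ī = 0.0469333 in⁴.
Web: 0.5 × 7.2, A = 3.6 in², y = 4 in, Ī = 15.552 in⁴.
Top flange: 8.8 × 0.4, A = 3.52 in², y = 7.8 in, Ī = 0.0469333 in⁴.
Hole (subtracted): ⌀0.3, A = 0.0706858 in², y = 4 in, Ī = 0.000397608 in⁴.
By symmetry the centroid is at mid-height, ȳ = 4 in.
Transfer each piece to the horizontal centroidal axis using Ī + A·d² with d = y − 4:
  bottom flange: d = -3.8 in → contributes +50.8757 in⁴
  web: d = 0 in → contributes +15.552 in⁴
  top flange: d = 3.8 in → contributes +50.8757 in⁴
  hole: d = 0 in → contributes −0.000397608 in⁴
Total I = 117.303 in⁴.

I_x ≈ 117.3 in⁴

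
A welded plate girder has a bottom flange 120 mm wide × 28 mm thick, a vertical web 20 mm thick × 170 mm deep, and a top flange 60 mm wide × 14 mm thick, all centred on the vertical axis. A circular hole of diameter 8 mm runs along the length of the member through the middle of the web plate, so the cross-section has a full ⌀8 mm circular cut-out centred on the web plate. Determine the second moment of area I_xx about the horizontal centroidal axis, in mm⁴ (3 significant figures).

Break the section into simple shapes (no overlaps), measuring from the bottom-left corner of the bounding box.
Bottom plate: 120 × 28, A = 3 360 mm², y = 14 mm, Ī = 219 520 mm⁴.
Web plate: 20 × 170, A = 3 400 mm², y = 113 mm, Ī = 8 188 333 mm⁴.
Top plate: 60 × 14, A = 840 mm², y = 205 mm, Ī = 13 720 mm⁴.
Hole (subtracted): ⌀8, A = 50.265 mm², y = 113 mm, Ī = 201.06 mm⁴.
Centroid: ȳ = ΣA·y / ΣA = 79.176 mm.
Transfer each piece to the horizontal centroidal axis using Ī + A·d² with d = y − 79.176:
  bottom plate: d = -65.176 mm → contributes +14 492 630 mm⁴
  web plate: d = 33.824 mm → contributes +12 078 080 mm⁴
  top plate: d = 125.82 mm → contributes +13 312 268 mm⁴
  hole: d = 33.824 mm → contributes −57 707 mm⁴
Total I = 39 825 271 mm⁴.

I_xx ≈ 3.98 × 10⁷ mm⁴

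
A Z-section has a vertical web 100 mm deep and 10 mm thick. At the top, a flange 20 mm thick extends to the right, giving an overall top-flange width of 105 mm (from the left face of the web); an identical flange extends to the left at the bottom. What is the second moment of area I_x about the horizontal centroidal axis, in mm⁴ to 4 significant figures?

I_x ≈ 7.040 × 10⁶ mm⁴

Split into non-overlapping primitives; take the origin at the lower-left of the bounding box.
Web: 10 × 100, A = 1 000 mm², y = 50 mm, Ī = 833 333 mm⁴.
Top flange (beyond web): 95 × 20, A = 1 900 mm², y = 90 mm, Ī = 63333.3 mm⁴.
Bottom flange (beyond web): 95 × 20, A = 1 900 mm², y = 10 mm, Ī = 63333.3 mm⁴.
Centroid: ȳ = ΣA·y / ΣA = 50 mm.
Transfer each piece to the horizontal centroidal axis using Ī + A·d² with d = y − 50:
  web: d = 0 mm → contributes +833 333 mm⁴
  top flange (beyond web): d = 40 mm → contributes +3 103 333 mm⁴
  bottom flange (beyond web): d = -40 mm → contributes +3 103 333 mm⁴
Total I = 7 040 000 mm⁴.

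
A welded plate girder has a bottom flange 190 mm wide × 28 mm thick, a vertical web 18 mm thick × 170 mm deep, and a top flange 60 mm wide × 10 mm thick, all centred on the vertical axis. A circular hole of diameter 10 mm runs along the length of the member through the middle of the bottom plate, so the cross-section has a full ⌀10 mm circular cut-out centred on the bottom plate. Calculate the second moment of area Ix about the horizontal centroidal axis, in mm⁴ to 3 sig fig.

Ix ≈ 3.97 × 10⁷ mm⁴

Break the section into simple shapes (no overlaps), measuring from the bottom-left corner of the bounding box.
Bottom plate: 190 × 28, A = 5 320 mm², y = 14 mm, Ī = 347 573 mm⁴.
Web plate: 18 × 170, A = 3 060 mm², y = 113 mm, Ī = 7 369 500 mm⁴.
Top plate: 60 × 10, A = 600 mm², y = 203 mm, Ī = 5 000 mm⁴.
Hole (subtracted): ⌀10, A = 78.54 mm², y = 14 mm, Ī = 490.87 mm⁴.
Centroid: ȳ = ΣA·y / ΣA = 60.772 mm.
Transfer each piece to the horizontal centroidal axis using Ī + A·d² with d = y − 60.772:
  bottom plate: d = -46.772 mm → contributes +11 985 762 mm⁴
  web plate: d = 52.228 mm → contributes +15 716 425 mm⁴
  top plate: d = 142.23 mm → contributes +12 142 265 mm⁴
  hole: d = -46.772 mm → contributes −172 307 mm⁴
Total I = 39 672 146 mm⁴.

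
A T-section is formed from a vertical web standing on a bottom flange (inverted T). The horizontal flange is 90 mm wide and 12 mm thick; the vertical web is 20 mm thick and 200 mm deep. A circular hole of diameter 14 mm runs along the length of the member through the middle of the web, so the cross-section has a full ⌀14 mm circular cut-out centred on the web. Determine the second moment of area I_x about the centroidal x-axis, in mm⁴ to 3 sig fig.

Break the section into simple shapes (no overlaps), measuring from the bottom-left corner of the bounding box.
Flange: 90 × 12, A = 1 080 mm², y = 6 mm, Ī = 12 960 mm⁴.
Web: 20 × 200, A = 4 000 mm², y = 112 mm, Ī = 13 333 333 mm⁴.
Hole (subtracted): ⌀14, A = 153.94 mm², y = 112 mm, Ī = 1885.7 mm⁴.
Centroid: ȳ = ΣA·y / ΣA = 88.76 mm.
Transfer each piece to the centroidal x-axis using Ī + A·d² with d = y − 88.76:
  flange: d = -82.76 mm → contributes +7 410 176 mm⁴
  web: d = 23.24 mm → contributes +15 493 660 mm⁴
  hole: d = 23.24 mm → contributes −85 025 mm⁴
Total I = 22 818 811 mm⁴.

I_x ≈ 2.28 × 10⁷ mm⁴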